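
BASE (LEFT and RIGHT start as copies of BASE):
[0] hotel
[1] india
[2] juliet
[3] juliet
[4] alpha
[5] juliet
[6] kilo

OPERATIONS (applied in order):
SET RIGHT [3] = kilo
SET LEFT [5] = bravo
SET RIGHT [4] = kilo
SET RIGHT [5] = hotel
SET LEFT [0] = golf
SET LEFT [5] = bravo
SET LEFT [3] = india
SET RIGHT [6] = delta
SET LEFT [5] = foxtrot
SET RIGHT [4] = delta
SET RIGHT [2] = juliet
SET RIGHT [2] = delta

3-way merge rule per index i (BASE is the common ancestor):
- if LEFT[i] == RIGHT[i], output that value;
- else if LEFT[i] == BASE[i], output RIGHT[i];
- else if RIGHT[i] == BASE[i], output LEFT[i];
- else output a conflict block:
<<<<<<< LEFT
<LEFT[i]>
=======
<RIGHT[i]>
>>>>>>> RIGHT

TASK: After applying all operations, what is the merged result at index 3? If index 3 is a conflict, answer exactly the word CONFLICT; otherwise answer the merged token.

Final LEFT:  [golf, india, juliet, india, alpha, foxtrot, kilo]
Final RIGHT: [hotel, india, delta, kilo, delta, hotel, delta]
i=0: L=golf, R=hotel=BASE -> take LEFT -> golf
i=1: L=india R=india -> agree -> india
i=2: L=juliet=BASE, R=delta -> take RIGHT -> delta
i=3: BASE=juliet L=india R=kilo all differ -> CONFLICT
i=4: L=alpha=BASE, R=delta -> take RIGHT -> delta
i=5: BASE=juliet L=foxtrot R=hotel all differ -> CONFLICT
i=6: L=kilo=BASE, R=delta -> take RIGHT -> delta
Index 3 -> CONFLICT

Answer: CONFLICT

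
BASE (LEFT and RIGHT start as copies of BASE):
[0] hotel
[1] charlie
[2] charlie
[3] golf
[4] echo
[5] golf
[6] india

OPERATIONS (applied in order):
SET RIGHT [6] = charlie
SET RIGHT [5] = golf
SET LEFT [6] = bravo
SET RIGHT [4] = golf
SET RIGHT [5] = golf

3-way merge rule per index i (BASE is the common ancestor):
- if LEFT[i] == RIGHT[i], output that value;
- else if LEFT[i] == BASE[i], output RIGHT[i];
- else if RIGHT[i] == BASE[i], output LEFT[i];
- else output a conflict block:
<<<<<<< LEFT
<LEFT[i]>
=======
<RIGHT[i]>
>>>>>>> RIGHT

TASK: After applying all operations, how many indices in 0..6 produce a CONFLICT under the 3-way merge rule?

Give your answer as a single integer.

Answer: 1

Derivation:
Final LEFT:  [hotel, charlie, charlie, golf, echo, golf, bravo]
Final RIGHT: [hotel, charlie, charlie, golf, golf, golf, charlie]
i=0: L=hotel R=hotel -> agree -> hotel
i=1: L=charlie R=charlie -> agree -> charlie
i=2: L=charlie R=charlie -> agree -> charlie
i=3: L=golf R=golf -> agree -> golf
i=4: L=echo=BASE, R=golf -> take RIGHT -> golf
i=5: L=golf R=golf -> agree -> golf
i=6: BASE=india L=bravo R=charlie all differ -> CONFLICT
Conflict count: 1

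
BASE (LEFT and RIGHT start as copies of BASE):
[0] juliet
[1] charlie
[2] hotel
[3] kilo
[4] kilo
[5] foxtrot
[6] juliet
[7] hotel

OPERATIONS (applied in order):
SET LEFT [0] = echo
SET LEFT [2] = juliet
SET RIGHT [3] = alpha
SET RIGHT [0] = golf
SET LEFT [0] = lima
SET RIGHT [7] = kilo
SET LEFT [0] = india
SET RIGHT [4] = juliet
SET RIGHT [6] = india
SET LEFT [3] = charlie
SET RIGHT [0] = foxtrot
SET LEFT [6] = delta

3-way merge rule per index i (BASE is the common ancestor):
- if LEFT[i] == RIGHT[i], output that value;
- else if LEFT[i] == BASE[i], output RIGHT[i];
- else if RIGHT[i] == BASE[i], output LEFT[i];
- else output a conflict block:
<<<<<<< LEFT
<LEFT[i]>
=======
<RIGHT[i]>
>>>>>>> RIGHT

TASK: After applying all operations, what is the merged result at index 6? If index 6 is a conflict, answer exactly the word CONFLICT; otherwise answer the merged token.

Answer: CONFLICT

Derivation:
Final LEFT:  [india, charlie, juliet, charlie, kilo, foxtrot, delta, hotel]
Final RIGHT: [foxtrot, charlie, hotel, alpha, juliet, foxtrot, india, kilo]
i=0: BASE=juliet L=india R=foxtrot all differ -> CONFLICT
i=1: L=charlie R=charlie -> agree -> charlie
i=2: L=juliet, R=hotel=BASE -> take LEFT -> juliet
i=3: BASE=kilo L=charlie R=alpha all differ -> CONFLICT
i=4: L=kilo=BASE, R=juliet -> take RIGHT -> juliet
i=5: L=foxtrot R=foxtrot -> agree -> foxtrot
i=6: BASE=juliet L=delta R=india all differ -> CONFLICT
i=7: L=hotel=BASE, R=kilo -> take RIGHT -> kilo
Index 6 -> CONFLICT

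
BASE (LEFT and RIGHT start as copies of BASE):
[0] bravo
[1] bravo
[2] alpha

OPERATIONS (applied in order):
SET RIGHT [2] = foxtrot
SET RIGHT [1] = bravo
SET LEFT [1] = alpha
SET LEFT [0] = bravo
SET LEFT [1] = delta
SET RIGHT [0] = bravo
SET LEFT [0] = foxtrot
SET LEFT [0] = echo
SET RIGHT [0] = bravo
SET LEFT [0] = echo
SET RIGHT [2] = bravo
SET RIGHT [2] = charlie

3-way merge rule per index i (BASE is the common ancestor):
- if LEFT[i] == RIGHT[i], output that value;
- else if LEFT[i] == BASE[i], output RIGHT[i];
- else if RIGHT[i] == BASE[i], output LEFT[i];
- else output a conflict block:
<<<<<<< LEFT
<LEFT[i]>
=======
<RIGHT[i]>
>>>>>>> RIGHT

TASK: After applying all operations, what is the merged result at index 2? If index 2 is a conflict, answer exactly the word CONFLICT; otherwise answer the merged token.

Answer: charlie

Derivation:
Final LEFT:  [echo, delta, alpha]
Final RIGHT: [bravo, bravo, charlie]
i=0: L=echo, R=bravo=BASE -> take LEFT -> echo
i=1: L=delta, R=bravo=BASE -> take LEFT -> delta
i=2: L=alpha=BASE, R=charlie -> take RIGHT -> charlie
Index 2 -> charlie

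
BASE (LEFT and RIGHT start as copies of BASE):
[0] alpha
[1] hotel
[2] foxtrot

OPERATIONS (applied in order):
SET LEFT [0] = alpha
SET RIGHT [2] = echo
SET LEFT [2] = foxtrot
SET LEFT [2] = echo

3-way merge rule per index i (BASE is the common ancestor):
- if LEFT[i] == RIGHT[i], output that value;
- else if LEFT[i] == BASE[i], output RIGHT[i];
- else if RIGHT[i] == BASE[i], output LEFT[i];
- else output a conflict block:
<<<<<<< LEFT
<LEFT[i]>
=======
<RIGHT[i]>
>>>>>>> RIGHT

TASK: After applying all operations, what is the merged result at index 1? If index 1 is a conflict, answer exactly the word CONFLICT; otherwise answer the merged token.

Answer: hotel

Derivation:
Final LEFT:  [alpha, hotel, echo]
Final RIGHT: [alpha, hotel, echo]
i=0: L=alpha R=alpha -> agree -> alpha
i=1: L=hotel R=hotel -> agree -> hotel
i=2: L=echo R=echo -> agree -> echo
Index 1 -> hotel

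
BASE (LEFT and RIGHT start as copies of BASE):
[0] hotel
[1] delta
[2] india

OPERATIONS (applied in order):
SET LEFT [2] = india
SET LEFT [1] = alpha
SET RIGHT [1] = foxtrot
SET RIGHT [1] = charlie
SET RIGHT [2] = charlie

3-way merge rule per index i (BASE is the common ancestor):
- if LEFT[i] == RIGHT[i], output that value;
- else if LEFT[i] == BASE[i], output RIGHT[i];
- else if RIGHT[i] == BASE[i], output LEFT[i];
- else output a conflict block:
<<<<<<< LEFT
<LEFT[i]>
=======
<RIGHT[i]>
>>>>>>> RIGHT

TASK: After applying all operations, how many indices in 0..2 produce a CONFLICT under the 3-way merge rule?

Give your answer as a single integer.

Answer: 1

Derivation:
Final LEFT:  [hotel, alpha, india]
Final RIGHT: [hotel, charlie, charlie]
i=0: L=hotel R=hotel -> agree -> hotel
i=1: BASE=delta L=alpha R=charlie all differ -> CONFLICT
i=2: L=india=BASE, R=charlie -> take RIGHT -> charlie
Conflict count: 1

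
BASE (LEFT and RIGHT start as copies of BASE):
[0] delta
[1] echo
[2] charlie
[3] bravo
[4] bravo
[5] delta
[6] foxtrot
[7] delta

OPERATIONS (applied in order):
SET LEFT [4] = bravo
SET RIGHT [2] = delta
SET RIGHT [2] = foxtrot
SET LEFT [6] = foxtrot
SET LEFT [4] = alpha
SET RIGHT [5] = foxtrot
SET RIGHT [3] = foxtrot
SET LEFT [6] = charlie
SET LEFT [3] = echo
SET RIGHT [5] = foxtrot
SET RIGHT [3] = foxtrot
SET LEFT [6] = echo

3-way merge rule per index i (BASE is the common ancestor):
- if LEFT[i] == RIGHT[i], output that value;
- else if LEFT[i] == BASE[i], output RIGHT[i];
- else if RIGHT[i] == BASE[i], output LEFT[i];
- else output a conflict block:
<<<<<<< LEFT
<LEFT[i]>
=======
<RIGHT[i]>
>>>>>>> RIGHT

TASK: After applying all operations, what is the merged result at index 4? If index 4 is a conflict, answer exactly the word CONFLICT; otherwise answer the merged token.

Final LEFT:  [delta, echo, charlie, echo, alpha, delta, echo, delta]
Final RIGHT: [delta, echo, foxtrot, foxtrot, bravo, foxtrot, foxtrot, delta]
i=0: L=delta R=delta -> agree -> delta
i=1: L=echo R=echo -> agree -> echo
i=2: L=charlie=BASE, R=foxtrot -> take RIGHT -> foxtrot
i=3: BASE=bravo L=echo R=foxtrot all differ -> CONFLICT
i=4: L=alpha, R=bravo=BASE -> take LEFT -> alpha
i=5: L=delta=BASE, R=foxtrot -> take RIGHT -> foxtrot
i=6: L=echo, R=foxtrot=BASE -> take LEFT -> echo
i=7: L=delta R=delta -> agree -> delta
Index 4 -> alpha

Answer: alpha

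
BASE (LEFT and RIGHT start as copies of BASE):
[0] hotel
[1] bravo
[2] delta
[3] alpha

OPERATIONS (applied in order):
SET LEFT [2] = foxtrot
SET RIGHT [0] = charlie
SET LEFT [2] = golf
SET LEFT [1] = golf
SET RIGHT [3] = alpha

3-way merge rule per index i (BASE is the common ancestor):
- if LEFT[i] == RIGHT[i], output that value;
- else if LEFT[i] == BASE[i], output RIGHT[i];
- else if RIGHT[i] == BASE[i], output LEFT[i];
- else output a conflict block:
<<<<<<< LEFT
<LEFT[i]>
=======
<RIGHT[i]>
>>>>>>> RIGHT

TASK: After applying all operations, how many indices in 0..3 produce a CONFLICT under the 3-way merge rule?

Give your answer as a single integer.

Final LEFT:  [hotel, golf, golf, alpha]
Final RIGHT: [charlie, bravo, delta, alpha]
i=0: L=hotel=BASE, R=charlie -> take RIGHT -> charlie
i=1: L=golf, R=bravo=BASE -> take LEFT -> golf
i=2: L=golf, R=delta=BASE -> take LEFT -> golf
i=3: L=alpha R=alpha -> agree -> alpha
Conflict count: 0

Answer: 0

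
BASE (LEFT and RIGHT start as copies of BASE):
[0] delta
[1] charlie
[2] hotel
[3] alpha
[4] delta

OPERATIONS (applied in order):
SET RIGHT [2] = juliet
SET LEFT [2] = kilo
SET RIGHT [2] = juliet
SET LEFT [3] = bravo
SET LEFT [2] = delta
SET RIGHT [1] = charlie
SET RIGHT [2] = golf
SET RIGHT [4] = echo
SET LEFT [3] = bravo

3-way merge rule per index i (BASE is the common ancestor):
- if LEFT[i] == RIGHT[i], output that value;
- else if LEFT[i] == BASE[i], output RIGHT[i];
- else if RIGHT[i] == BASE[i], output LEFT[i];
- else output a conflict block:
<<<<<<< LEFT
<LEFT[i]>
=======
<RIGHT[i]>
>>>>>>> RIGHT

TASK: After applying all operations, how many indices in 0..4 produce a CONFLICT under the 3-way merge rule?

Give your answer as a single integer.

Final LEFT:  [delta, charlie, delta, bravo, delta]
Final RIGHT: [delta, charlie, golf, alpha, echo]
i=0: L=delta R=delta -> agree -> delta
i=1: L=charlie R=charlie -> agree -> charlie
i=2: BASE=hotel L=delta R=golf all differ -> CONFLICT
i=3: L=bravo, R=alpha=BASE -> take LEFT -> bravo
i=4: L=delta=BASE, R=echo -> take RIGHT -> echo
Conflict count: 1

Answer: 1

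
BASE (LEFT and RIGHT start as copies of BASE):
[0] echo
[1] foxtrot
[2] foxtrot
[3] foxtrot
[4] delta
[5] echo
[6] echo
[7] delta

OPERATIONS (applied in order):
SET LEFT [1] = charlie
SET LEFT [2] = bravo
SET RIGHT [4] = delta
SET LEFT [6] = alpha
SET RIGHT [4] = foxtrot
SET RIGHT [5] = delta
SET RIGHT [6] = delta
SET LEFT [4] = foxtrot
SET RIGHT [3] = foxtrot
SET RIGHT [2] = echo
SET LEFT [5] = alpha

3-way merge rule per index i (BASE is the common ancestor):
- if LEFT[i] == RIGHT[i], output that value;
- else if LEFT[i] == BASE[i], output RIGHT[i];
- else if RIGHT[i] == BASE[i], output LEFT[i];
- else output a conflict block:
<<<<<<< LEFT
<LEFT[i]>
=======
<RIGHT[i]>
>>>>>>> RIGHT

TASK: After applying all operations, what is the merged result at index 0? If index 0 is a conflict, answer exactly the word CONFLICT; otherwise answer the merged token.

Answer: echo

Derivation:
Final LEFT:  [echo, charlie, bravo, foxtrot, foxtrot, alpha, alpha, delta]
Final RIGHT: [echo, foxtrot, echo, foxtrot, foxtrot, delta, delta, delta]
i=0: L=echo R=echo -> agree -> echo
i=1: L=charlie, R=foxtrot=BASE -> take LEFT -> charlie
i=2: BASE=foxtrot L=bravo R=echo all differ -> CONFLICT
i=3: L=foxtrot R=foxtrot -> agree -> foxtrot
i=4: L=foxtrot R=foxtrot -> agree -> foxtrot
i=5: BASE=echo L=alpha R=delta all differ -> CONFLICT
i=6: BASE=echo L=alpha R=delta all differ -> CONFLICT
i=7: L=delta R=delta -> agree -> delta
Index 0 -> echo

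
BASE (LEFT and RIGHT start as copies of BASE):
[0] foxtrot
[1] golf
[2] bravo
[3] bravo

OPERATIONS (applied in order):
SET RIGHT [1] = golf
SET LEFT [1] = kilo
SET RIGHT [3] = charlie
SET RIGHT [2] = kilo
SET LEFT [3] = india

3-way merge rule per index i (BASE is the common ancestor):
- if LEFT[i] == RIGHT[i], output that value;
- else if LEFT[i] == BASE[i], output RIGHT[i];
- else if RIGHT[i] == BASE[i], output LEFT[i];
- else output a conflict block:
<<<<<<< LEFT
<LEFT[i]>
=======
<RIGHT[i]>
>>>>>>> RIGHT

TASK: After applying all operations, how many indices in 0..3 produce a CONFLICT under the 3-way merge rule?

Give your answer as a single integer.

Answer: 1

Derivation:
Final LEFT:  [foxtrot, kilo, bravo, india]
Final RIGHT: [foxtrot, golf, kilo, charlie]
i=0: L=foxtrot R=foxtrot -> agree -> foxtrot
i=1: L=kilo, R=golf=BASE -> take LEFT -> kilo
i=2: L=bravo=BASE, R=kilo -> take RIGHT -> kilo
i=3: BASE=bravo L=india R=charlie all differ -> CONFLICT
Conflict count: 1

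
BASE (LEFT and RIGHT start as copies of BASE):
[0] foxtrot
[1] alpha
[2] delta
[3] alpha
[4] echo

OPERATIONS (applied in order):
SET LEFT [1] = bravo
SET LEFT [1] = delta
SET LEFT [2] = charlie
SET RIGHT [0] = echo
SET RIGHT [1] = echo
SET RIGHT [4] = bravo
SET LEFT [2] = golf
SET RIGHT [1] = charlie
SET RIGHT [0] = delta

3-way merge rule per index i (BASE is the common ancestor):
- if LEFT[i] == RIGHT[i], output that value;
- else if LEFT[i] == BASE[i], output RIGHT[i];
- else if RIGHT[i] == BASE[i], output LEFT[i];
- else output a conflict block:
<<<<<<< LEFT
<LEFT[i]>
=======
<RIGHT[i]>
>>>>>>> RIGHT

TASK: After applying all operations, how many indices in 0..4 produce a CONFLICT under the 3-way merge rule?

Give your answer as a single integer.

Answer: 1

Derivation:
Final LEFT:  [foxtrot, delta, golf, alpha, echo]
Final RIGHT: [delta, charlie, delta, alpha, bravo]
i=0: L=foxtrot=BASE, R=delta -> take RIGHT -> delta
i=1: BASE=alpha L=delta R=charlie all differ -> CONFLICT
i=2: L=golf, R=delta=BASE -> take LEFT -> golf
i=3: L=alpha R=alpha -> agree -> alpha
i=4: L=echo=BASE, R=bravo -> take RIGHT -> bravo
Conflict count: 1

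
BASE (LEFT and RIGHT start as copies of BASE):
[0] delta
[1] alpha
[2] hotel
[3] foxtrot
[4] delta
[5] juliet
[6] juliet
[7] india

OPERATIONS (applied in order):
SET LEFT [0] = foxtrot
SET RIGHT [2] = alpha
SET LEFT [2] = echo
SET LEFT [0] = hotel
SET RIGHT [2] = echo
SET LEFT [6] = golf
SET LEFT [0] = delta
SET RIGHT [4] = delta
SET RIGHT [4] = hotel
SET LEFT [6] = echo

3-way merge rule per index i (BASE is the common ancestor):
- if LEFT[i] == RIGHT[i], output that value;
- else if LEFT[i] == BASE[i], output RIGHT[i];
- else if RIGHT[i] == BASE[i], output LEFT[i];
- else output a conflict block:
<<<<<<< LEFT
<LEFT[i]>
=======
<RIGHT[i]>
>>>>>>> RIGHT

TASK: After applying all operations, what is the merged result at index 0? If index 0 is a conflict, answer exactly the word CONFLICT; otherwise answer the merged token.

Final LEFT:  [delta, alpha, echo, foxtrot, delta, juliet, echo, india]
Final RIGHT: [delta, alpha, echo, foxtrot, hotel, juliet, juliet, india]
i=0: L=delta R=delta -> agree -> delta
i=1: L=alpha R=alpha -> agree -> alpha
i=2: L=echo R=echo -> agree -> echo
i=3: L=foxtrot R=foxtrot -> agree -> foxtrot
i=4: L=delta=BASE, R=hotel -> take RIGHT -> hotel
i=5: L=juliet R=juliet -> agree -> juliet
i=6: L=echo, R=juliet=BASE -> take LEFT -> echo
i=7: L=india R=india -> agree -> india
Index 0 -> delta

Answer: delta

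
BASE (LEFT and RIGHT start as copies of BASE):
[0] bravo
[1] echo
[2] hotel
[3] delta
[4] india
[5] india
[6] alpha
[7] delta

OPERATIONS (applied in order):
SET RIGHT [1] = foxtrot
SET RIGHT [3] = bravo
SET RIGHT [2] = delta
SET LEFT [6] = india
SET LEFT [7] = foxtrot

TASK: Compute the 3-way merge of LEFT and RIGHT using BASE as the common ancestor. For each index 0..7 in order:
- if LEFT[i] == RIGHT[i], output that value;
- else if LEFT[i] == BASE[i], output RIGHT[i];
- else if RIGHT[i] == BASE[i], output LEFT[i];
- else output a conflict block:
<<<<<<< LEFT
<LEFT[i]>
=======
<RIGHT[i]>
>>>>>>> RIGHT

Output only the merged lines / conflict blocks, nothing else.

Final LEFT:  [bravo, echo, hotel, delta, india, india, india, foxtrot]
Final RIGHT: [bravo, foxtrot, delta, bravo, india, india, alpha, delta]
i=0: L=bravo R=bravo -> agree -> bravo
i=1: L=echo=BASE, R=foxtrot -> take RIGHT -> foxtrot
i=2: L=hotel=BASE, R=delta -> take RIGHT -> delta
i=3: L=delta=BASE, R=bravo -> take RIGHT -> bravo
i=4: L=india R=india -> agree -> india
i=5: L=india R=india -> agree -> india
i=6: L=india, R=alpha=BASE -> take LEFT -> india
i=7: L=foxtrot, R=delta=BASE -> take LEFT -> foxtrot

Answer: bravo
foxtrot
delta
bravo
india
india
india
foxtrot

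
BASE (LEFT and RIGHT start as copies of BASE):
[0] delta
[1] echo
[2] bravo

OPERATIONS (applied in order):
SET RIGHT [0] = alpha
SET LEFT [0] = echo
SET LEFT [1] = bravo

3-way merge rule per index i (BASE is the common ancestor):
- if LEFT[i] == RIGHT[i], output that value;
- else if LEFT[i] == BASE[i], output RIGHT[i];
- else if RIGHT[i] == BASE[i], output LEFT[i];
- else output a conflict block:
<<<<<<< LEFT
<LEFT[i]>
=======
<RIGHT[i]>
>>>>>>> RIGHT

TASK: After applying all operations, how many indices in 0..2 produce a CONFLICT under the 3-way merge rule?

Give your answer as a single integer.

Answer: 1

Derivation:
Final LEFT:  [echo, bravo, bravo]
Final RIGHT: [alpha, echo, bravo]
i=0: BASE=delta L=echo R=alpha all differ -> CONFLICT
i=1: L=bravo, R=echo=BASE -> take LEFT -> bravo
i=2: L=bravo R=bravo -> agree -> bravo
Conflict count: 1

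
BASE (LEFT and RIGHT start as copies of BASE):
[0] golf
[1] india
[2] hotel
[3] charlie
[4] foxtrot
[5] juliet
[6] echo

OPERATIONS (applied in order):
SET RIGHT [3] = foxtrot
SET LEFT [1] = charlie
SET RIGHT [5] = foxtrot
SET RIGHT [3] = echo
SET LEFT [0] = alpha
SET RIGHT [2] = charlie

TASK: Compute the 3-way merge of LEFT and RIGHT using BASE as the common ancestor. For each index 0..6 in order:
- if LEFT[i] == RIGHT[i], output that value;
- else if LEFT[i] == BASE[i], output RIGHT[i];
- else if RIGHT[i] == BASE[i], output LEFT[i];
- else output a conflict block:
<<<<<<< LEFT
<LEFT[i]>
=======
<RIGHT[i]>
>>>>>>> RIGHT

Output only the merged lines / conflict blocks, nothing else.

Final LEFT:  [alpha, charlie, hotel, charlie, foxtrot, juliet, echo]
Final RIGHT: [golf, india, charlie, echo, foxtrot, foxtrot, echo]
i=0: L=alpha, R=golf=BASE -> take LEFT -> alpha
i=1: L=charlie, R=india=BASE -> take LEFT -> charlie
i=2: L=hotel=BASE, R=charlie -> take RIGHT -> charlie
i=3: L=charlie=BASE, R=echo -> take RIGHT -> echo
i=4: L=foxtrot R=foxtrot -> agree -> foxtrot
i=5: L=juliet=BASE, R=foxtrot -> take RIGHT -> foxtrot
i=6: L=echo R=echo -> agree -> echo

Answer: alpha
charlie
charlie
echo
foxtrot
foxtrot
echo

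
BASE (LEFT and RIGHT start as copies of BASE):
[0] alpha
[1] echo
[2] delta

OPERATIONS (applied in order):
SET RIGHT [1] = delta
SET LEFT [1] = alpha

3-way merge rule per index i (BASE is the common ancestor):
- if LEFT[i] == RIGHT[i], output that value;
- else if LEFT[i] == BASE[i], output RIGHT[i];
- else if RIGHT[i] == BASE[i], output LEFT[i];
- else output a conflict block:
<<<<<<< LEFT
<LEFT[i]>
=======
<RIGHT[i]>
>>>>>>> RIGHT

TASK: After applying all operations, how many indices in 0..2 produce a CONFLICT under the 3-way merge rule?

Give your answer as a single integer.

Answer: 1

Derivation:
Final LEFT:  [alpha, alpha, delta]
Final RIGHT: [alpha, delta, delta]
i=0: L=alpha R=alpha -> agree -> alpha
i=1: BASE=echo L=alpha R=delta all differ -> CONFLICT
i=2: L=delta R=delta -> agree -> delta
Conflict count: 1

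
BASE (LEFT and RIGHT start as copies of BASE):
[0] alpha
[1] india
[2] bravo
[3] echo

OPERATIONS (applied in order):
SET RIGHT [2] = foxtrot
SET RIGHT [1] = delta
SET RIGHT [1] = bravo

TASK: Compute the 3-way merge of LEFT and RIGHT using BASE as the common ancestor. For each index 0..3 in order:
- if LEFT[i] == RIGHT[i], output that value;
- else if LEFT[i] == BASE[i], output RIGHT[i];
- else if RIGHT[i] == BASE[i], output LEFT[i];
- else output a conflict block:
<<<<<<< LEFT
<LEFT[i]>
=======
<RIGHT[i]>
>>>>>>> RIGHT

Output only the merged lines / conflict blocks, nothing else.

Final LEFT:  [alpha, india, bravo, echo]
Final RIGHT: [alpha, bravo, foxtrot, echo]
i=0: L=alpha R=alpha -> agree -> alpha
i=1: L=india=BASE, R=bravo -> take RIGHT -> bravo
i=2: L=bravo=BASE, R=foxtrot -> take RIGHT -> foxtrot
i=3: L=echo R=echo -> agree -> echo

Answer: alpha
bravo
foxtrot
echo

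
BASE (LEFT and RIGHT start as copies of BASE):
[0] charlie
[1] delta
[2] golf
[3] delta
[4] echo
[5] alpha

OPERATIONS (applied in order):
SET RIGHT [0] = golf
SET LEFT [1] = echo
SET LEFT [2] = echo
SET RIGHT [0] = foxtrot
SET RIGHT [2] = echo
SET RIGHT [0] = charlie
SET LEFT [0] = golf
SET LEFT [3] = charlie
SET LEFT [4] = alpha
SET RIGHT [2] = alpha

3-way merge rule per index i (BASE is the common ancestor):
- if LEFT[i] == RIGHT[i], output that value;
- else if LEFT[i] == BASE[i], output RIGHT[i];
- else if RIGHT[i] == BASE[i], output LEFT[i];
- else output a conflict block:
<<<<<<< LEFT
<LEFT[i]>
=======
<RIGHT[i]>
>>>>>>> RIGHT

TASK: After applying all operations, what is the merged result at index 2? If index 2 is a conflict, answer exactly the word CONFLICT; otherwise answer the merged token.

Answer: CONFLICT

Derivation:
Final LEFT:  [golf, echo, echo, charlie, alpha, alpha]
Final RIGHT: [charlie, delta, alpha, delta, echo, alpha]
i=0: L=golf, R=charlie=BASE -> take LEFT -> golf
i=1: L=echo, R=delta=BASE -> take LEFT -> echo
i=2: BASE=golf L=echo R=alpha all differ -> CONFLICT
i=3: L=charlie, R=delta=BASE -> take LEFT -> charlie
i=4: L=alpha, R=echo=BASE -> take LEFT -> alpha
i=5: L=alpha R=alpha -> agree -> alpha
Index 2 -> CONFLICT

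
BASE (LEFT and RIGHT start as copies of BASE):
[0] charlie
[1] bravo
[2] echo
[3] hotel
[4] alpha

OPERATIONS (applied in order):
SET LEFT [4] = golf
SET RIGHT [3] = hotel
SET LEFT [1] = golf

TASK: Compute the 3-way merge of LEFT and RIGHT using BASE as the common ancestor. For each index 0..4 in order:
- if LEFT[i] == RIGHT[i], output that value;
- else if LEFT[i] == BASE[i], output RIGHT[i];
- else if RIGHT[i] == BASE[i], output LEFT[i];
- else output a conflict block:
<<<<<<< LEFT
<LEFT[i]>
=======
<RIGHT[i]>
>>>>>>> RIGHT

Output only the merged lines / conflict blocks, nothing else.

Answer: charlie
golf
echo
hotel
golf

Derivation:
Final LEFT:  [charlie, golf, echo, hotel, golf]
Final RIGHT: [charlie, bravo, echo, hotel, alpha]
i=0: L=charlie R=charlie -> agree -> charlie
i=1: L=golf, R=bravo=BASE -> take LEFT -> golf
i=2: L=echo R=echo -> agree -> echo
i=3: L=hotel R=hotel -> agree -> hotel
i=4: L=golf, R=alpha=BASE -> take LEFT -> golf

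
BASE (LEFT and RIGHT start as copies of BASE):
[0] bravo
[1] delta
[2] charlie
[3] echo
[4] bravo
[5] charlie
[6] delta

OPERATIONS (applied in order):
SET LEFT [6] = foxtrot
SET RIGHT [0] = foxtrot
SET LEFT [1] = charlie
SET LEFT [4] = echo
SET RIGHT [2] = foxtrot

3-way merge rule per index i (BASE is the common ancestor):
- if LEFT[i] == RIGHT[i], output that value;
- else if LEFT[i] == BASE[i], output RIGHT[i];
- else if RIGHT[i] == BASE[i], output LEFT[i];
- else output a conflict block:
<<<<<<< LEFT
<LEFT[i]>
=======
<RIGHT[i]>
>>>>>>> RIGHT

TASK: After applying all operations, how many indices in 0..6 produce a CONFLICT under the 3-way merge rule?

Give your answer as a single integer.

Final LEFT:  [bravo, charlie, charlie, echo, echo, charlie, foxtrot]
Final RIGHT: [foxtrot, delta, foxtrot, echo, bravo, charlie, delta]
i=0: L=bravo=BASE, R=foxtrot -> take RIGHT -> foxtrot
i=1: L=charlie, R=delta=BASE -> take LEFT -> charlie
i=2: L=charlie=BASE, R=foxtrot -> take RIGHT -> foxtrot
i=3: L=echo R=echo -> agree -> echo
i=4: L=echo, R=bravo=BASE -> take LEFT -> echo
i=5: L=charlie R=charlie -> agree -> charlie
i=6: L=foxtrot, R=delta=BASE -> take LEFT -> foxtrot
Conflict count: 0

Answer: 0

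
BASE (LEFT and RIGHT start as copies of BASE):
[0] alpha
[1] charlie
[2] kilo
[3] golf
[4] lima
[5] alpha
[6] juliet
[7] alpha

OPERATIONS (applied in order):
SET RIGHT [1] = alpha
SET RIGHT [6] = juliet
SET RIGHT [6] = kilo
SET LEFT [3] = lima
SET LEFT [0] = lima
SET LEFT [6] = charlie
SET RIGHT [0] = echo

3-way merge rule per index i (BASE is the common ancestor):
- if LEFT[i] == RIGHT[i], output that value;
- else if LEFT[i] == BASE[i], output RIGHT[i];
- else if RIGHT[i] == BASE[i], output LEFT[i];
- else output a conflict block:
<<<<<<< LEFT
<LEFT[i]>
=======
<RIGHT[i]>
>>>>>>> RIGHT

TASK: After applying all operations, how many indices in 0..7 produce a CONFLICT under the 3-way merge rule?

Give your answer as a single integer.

Final LEFT:  [lima, charlie, kilo, lima, lima, alpha, charlie, alpha]
Final RIGHT: [echo, alpha, kilo, golf, lima, alpha, kilo, alpha]
i=0: BASE=alpha L=lima R=echo all differ -> CONFLICT
i=1: L=charlie=BASE, R=alpha -> take RIGHT -> alpha
i=2: L=kilo R=kilo -> agree -> kilo
i=3: L=lima, R=golf=BASE -> take LEFT -> lima
i=4: L=lima R=lima -> agree -> lima
i=5: L=alpha R=alpha -> agree -> alpha
i=6: BASE=juliet L=charlie R=kilo all differ -> CONFLICT
i=7: L=alpha R=alpha -> agree -> alpha
Conflict count: 2

Answer: 2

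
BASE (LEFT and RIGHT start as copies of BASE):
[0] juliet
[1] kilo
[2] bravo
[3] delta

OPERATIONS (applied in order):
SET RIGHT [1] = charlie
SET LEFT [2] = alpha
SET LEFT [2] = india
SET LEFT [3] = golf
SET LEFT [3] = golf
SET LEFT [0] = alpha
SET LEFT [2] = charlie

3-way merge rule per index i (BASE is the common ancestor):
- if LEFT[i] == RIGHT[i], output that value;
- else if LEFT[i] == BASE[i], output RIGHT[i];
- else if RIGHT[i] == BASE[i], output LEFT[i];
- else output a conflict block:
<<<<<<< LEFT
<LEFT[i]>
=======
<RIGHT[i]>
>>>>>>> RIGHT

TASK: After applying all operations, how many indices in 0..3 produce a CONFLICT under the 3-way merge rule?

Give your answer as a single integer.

Final LEFT:  [alpha, kilo, charlie, golf]
Final RIGHT: [juliet, charlie, bravo, delta]
i=0: L=alpha, R=juliet=BASE -> take LEFT -> alpha
i=1: L=kilo=BASE, R=charlie -> take RIGHT -> charlie
i=2: L=charlie, R=bravo=BASE -> take LEFT -> charlie
i=3: L=golf, R=delta=BASE -> take LEFT -> golf
Conflict count: 0

Answer: 0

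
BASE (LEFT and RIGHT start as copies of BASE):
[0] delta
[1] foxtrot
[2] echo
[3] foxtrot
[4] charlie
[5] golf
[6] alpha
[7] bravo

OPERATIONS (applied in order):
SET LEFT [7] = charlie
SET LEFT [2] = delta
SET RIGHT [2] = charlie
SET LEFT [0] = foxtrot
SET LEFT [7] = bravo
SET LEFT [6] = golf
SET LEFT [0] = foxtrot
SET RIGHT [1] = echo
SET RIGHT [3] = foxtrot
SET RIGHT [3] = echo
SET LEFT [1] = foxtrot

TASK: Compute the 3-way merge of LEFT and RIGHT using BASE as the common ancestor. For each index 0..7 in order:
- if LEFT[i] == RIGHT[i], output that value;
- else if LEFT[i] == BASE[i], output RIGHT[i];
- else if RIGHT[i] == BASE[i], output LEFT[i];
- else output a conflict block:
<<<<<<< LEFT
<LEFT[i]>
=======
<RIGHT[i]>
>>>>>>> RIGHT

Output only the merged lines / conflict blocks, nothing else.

Answer: foxtrot
echo
<<<<<<< LEFT
delta
=======
charlie
>>>>>>> RIGHT
echo
charlie
golf
golf
bravo

Derivation:
Final LEFT:  [foxtrot, foxtrot, delta, foxtrot, charlie, golf, golf, bravo]
Final RIGHT: [delta, echo, charlie, echo, charlie, golf, alpha, bravo]
i=0: L=foxtrot, R=delta=BASE -> take LEFT -> foxtrot
i=1: L=foxtrot=BASE, R=echo -> take RIGHT -> echo
i=2: BASE=echo L=delta R=charlie all differ -> CONFLICT
i=3: L=foxtrot=BASE, R=echo -> take RIGHT -> echo
i=4: L=charlie R=charlie -> agree -> charlie
i=5: L=golf R=golf -> agree -> golf
i=6: L=golf, R=alpha=BASE -> take LEFT -> golf
i=7: L=bravo R=bravo -> agree -> bravo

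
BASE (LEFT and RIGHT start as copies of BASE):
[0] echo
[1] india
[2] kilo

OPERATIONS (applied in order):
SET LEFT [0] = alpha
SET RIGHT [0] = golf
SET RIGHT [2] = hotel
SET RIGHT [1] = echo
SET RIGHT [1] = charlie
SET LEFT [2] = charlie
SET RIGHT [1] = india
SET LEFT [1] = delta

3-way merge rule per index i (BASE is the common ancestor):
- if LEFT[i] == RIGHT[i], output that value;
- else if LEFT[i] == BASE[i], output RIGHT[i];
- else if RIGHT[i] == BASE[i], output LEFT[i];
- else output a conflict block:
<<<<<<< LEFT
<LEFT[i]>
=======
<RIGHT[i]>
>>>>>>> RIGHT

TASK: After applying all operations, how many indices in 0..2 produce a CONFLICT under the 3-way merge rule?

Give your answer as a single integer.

Final LEFT:  [alpha, delta, charlie]
Final RIGHT: [golf, india, hotel]
i=0: BASE=echo L=alpha R=golf all differ -> CONFLICT
i=1: L=delta, R=india=BASE -> take LEFT -> delta
i=2: BASE=kilo L=charlie R=hotel all differ -> CONFLICT
Conflict count: 2

Answer: 2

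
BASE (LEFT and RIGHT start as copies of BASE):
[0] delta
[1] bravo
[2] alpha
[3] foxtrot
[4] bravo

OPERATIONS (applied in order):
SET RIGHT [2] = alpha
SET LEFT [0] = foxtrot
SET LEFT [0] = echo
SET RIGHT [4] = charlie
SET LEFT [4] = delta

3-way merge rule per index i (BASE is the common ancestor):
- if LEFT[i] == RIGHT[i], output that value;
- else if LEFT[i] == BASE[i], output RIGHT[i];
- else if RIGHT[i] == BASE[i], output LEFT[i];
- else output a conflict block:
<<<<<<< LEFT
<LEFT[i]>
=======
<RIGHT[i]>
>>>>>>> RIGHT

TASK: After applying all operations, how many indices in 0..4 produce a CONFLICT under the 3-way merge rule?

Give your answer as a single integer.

Answer: 1

Derivation:
Final LEFT:  [echo, bravo, alpha, foxtrot, delta]
Final RIGHT: [delta, bravo, alpha, foxtrot, charlie]
i=0: L=echo, R=delta=BASE -> take LEFT -> echo
i=1: L=bravo R=bravo -> agree -> bravo
i=2: L=alpha R=alpha -> agree -> alpha
i=3: L=foxtrot R=foxtrot -> agree -> foxtrot
i=4: BASE=bravo L=delta R=charlie all differ -> CONFLICT
Conflict count: 1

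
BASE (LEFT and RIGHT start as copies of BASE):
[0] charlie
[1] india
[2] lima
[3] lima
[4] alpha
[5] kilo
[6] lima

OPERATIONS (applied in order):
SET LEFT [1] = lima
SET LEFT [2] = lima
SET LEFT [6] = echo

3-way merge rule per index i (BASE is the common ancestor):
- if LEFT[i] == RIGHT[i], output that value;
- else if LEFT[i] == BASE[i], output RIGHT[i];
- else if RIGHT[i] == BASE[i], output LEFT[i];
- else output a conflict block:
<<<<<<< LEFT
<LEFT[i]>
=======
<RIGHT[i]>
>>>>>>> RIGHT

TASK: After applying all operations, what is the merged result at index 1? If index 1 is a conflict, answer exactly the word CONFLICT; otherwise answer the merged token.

Final LEFT:  [charlie, lima, lima, lima, alpha, kilo, echo]
Final RIGHT: [charlie, india, lima, lima, alpha, kilo, lima]
i=0: L=charlie R=charlie -> agree -> charlie
i=1: L=lima, R=india=BASE -> take LEFT -> lima
i=2: L=lima R=lima -> agree -> lima
i=3: L=lima R=lima -> agree -> lima
i=4: L=alpha R=alpha -> agree -> alpha
i=5: L=kilo R=kilo -> agree -> kilo
i=6: L=echo, R=lima=BASE -> take LEFT -> echo
Index 1 -> lima

Answer: lima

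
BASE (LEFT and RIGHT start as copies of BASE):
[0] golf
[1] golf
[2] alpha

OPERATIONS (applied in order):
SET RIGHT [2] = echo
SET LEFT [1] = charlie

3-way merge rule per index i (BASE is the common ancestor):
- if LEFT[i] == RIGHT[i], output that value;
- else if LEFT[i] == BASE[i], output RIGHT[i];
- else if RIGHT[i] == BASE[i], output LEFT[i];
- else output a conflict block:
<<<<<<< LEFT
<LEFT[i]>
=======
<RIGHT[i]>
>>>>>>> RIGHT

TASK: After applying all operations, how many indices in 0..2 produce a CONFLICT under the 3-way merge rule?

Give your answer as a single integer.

Final LEFT:  [golf, charlie, alpha]
Final RIGHT: [golf, golf, echo]
i=0: L=golf R=golf -> agree -> golf
i=1: L=charlie, R=golf=BASE -> take LEFT -> charlie
i=2: L=alpha=BASE, R=echo -> take RIGHT -> echo
Conflict count: 0

Answer: 0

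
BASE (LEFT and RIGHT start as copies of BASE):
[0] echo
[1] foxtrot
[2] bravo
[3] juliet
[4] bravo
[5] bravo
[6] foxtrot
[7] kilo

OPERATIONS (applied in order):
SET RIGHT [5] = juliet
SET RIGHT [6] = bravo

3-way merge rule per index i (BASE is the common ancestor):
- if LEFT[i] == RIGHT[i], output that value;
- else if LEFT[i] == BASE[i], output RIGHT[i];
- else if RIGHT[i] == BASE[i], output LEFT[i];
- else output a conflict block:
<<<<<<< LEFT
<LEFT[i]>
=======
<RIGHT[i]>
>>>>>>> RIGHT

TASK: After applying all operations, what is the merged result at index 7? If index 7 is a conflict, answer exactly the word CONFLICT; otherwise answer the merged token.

Final LEFT:  [echo, foxtrot, bravo, juliet, bravo, bravo, foxtrot, kilo]
Final RIGHT: [echo, foxtrot, bravo, juliet, bravo, juliet, bravo, kilo]
i=0: L=echo R=echo -> agree -> echo
i=1: L=foxtrot R=foxtrot -> agree -> foxtrot
i=2: L=bravo R=bravo -> agree -> bravo
i=3: L=juliet R=juliet -> agree -> juliet
i=4: L=bravo R=bravo -> agree -> bravo
i=5: L=bravo=BASE, R=juliet -> take RIGHT -> juliet
i=6: L=foxtrot=BASE, R=bravo -> take RIGHT -> bravo
i=7: L=kilo R=kilo -> agree -> kilo
Index 7 -> kilo

Answer: kilo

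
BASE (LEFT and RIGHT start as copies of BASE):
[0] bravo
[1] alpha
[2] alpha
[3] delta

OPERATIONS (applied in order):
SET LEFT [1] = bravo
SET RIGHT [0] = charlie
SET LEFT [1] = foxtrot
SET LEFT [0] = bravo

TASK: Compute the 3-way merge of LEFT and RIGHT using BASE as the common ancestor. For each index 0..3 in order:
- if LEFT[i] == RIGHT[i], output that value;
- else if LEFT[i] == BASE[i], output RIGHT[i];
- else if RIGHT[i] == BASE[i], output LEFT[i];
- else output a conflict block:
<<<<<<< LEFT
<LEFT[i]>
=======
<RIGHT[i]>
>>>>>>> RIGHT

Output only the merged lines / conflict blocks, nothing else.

Answer: charlie
foxtrot
alpha
delta

Derivation:
Final LEFT:  [bravo, foxtrot, alpha, delta]
Final RIGHT: [charlie, alpha, alpha, delta]
i=0: L=bravo=BASE, R=charlie -> take RIGHT -> charlie
i=1: L=foxtrot, R=alpha=BASE -> take LEFT -> foxtrot
i=2: L=alpha R=alpha -> agree -> alpha
i=3: L=delta R=delta -> agree -> delta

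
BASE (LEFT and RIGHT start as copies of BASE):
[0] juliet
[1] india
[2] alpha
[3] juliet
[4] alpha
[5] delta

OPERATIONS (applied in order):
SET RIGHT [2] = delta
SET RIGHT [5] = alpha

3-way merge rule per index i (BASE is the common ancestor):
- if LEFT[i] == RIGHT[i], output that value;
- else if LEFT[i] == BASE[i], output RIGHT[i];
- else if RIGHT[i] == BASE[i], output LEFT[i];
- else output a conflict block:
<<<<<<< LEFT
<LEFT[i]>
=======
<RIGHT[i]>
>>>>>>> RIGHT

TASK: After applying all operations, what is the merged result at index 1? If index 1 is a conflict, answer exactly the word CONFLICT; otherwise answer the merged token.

Answer: india

Derivation:
Final LEFT:  [juliet, india, alpha, juliet, alpha, delta]
Final RIGHT: [juliet, india, delta, juliet, alpha, alpha]
i=0: L=juliet R=juliet -> agree -> juliet
i=1: L=india R=india -> agree -> india
i=2: L=alpha=BASE, R=delta -> take RIGHT -> delta
i=3: L=juliet R=juliet -> agree -> juliet
i=4: L=alpha R=alpha -> agree -> alpha
i=5: L=delta=BASE, R=alpha -> take RIGHT -> alpha
Index 1 -> india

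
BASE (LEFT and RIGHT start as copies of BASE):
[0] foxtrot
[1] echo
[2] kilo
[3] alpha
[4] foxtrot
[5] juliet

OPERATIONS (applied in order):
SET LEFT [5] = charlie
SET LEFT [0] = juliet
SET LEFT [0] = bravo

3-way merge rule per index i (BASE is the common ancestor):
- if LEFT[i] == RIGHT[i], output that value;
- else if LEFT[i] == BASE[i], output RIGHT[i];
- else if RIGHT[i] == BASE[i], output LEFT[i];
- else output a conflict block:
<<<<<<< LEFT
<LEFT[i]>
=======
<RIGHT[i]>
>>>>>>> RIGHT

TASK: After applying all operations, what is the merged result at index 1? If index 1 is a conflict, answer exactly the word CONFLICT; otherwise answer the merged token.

Final LEFT:  [bravo, echo, kilo, alpha, foxtrot, charlie]
Final RIGHT: [foxtrot, echo, kilo, alpha, foxtrot, juliet]
i=0: L=bravo, R=foxtrot=BASE -> take LEFT -> bravo
i=1: L=echo R=echo -> agree -> echo
i=2: L=kilo R=kilo -> agree -> kilo
i=3: L=alpha R=alpha -> agree -> alpha
i=4: L=foxtrot R=foxtrot -> agree -> foxtrot
i=5: L=charlie, R=juliet=BASE -> take LEFT -> charlie
Index 1 -> echo

Answer: echo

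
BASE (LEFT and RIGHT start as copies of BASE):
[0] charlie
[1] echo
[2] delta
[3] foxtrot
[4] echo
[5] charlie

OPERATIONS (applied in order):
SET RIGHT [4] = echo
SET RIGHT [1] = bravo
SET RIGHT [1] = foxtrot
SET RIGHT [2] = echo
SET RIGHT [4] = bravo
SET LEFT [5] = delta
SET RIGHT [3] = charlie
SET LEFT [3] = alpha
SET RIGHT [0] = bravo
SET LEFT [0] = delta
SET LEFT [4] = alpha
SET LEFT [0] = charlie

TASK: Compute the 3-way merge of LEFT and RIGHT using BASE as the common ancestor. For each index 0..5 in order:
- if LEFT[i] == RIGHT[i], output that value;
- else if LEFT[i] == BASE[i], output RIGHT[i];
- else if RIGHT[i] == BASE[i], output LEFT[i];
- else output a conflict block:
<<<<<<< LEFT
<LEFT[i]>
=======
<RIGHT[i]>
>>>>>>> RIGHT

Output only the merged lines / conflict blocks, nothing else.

Final LEFT:  [charlie, echo, delta, alpha, alpha, delta]
Final RIGHT: [bravo, foxtrot, echo, charlie, bravo, charlie]
i=0: L=charlie=BASE, R=bravo -> take RIGHT -> bravo
i=1: L=echo=BASE, R=foxtrot -> take RIGHT -> foxtrot
i=2: L=delta=BASE, R=echo -> take RIGHT -> echo
i=3: BASE=foxtrot L=alpha R=charlie all differ -> CONFLICT
i=4: BASE=echo L=alpha R=bravo all differ -> CONFLICT
i=5: L=delta, R=charlie=BASE -> take LEFT -> delta

Answer: bravo
foxtrot
echo
<<<<<<< LEFT
alpha
=======
charlie
>>>>>>> RIGHT
<<<<<<< LEFT
alpha
=======
bravo
>>>>>>> RIGHT
delta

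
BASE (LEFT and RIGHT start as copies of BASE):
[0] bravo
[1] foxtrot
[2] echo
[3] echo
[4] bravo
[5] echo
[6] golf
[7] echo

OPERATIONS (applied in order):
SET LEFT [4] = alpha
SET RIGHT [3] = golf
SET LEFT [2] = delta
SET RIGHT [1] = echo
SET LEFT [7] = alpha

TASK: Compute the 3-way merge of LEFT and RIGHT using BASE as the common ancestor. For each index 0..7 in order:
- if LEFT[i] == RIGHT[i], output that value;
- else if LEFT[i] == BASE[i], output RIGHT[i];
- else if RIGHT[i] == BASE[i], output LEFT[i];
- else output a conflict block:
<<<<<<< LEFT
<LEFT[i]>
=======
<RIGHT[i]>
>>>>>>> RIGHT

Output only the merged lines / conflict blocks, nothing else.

Answer: bravo
echo
delta
golf
alpha
echo
golf
alpha

Derivation:
Final LEFT:  [bravo, foxtrot, delta, echo, alpha, echo, golf, alpha]
Final RIGHT: [bravo, echo, echo, golf, bravo, echo, golf, echo]
i=0: L=bravo R=bravo -> agree -> bravo
i=1: L=foxtrot=BASE, R=echo -> take RIGHT -> echo
i=2: L=delta, R=echo=BASE -> take LEFT -> delta
i=3: L=echo=BASE, R=golf -> take RIGHT -> golf
i=4: L=alpha, R=bravo=BASE -> take LEFT -> alpha
i=5: L=echo R=echo -> agree -> echo
i=6: L=golf R=golf -> agree -> golf
i=7: L=alpha, R=echo=BASE -> take LEFT -> alpha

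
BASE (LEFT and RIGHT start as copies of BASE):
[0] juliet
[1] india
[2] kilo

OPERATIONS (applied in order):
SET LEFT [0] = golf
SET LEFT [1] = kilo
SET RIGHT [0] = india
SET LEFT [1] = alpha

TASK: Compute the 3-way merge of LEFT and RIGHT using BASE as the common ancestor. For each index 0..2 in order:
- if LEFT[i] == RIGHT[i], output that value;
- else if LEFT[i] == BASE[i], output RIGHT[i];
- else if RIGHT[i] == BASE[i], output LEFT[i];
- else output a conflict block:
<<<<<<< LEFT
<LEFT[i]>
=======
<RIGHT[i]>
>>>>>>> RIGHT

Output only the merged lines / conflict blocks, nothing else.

Answer: <<<<<<< LEFT
golf
=======
india
>>>>>>> RIGHT
alpha
kilo

Derivation:
Final LEFT:  [golf, alpha, kilo]
Final RIGHT: [india, india, kilo]
i=0: BASE=juliet L=golf R=india all differ -> CONFLICT
i=1: L=alpha, R=india=BASE -> take LEFT -> alpha
i=2: L=kilo R=kilo -> agree -> kilo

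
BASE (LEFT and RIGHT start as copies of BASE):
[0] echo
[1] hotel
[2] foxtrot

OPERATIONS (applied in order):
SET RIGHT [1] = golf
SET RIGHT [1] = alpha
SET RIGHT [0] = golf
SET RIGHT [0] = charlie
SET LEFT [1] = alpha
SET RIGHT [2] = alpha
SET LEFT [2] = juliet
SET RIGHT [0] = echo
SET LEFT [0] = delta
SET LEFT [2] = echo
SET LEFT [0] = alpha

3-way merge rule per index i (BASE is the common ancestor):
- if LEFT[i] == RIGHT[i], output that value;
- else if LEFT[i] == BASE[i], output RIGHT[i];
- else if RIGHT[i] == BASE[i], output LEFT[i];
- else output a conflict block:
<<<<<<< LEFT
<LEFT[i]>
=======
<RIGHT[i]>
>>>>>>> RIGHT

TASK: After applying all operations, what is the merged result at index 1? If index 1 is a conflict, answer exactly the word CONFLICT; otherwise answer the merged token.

Final LEFT:  [alpha, alpha, echo]
Final RIGHT: [echo, alpha, alpha]
i=0: L=alpha, R=echo=BASE -> take LEFT -> alpha
i=1: L=alpha R=alpha -> agree -> alpha
i=2: BASE=foxtrot L=echo R=alpha all differ -> CONFLICT
Index 1 -> alpha

Answer: alpha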